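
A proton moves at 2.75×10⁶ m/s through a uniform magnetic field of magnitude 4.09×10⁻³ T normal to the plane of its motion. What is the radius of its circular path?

The magnetic force provides the centripetal force: |q|vB = mv²/r.
r = mv/(|q|B) = (1.673×10⁻²⁷)(2.75×10⁶)/((1.602×10⁻¹⁹)(4.09×10⁻³)) ≈ 7.02 m.

r ≈ 7.02 m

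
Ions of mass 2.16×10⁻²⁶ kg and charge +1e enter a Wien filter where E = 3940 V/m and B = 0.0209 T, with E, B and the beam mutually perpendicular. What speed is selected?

v = 1.89×10⁵ m/s

Straight-line motion ⇒ electric and magnetic forces cancel, so E = vB.
v = E/B = 3940/0.0209 = 1.89×10⁵ m/s.
The result is independent of the particle's charge and mass.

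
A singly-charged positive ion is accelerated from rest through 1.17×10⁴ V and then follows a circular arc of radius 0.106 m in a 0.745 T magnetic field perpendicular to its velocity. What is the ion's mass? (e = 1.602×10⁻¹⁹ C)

Combine |q|V = ½mv² and r = mv/(|q|B): eliminate v to get m = qB²r²/(2V).
m = (1.602×10⁻¹⁹)(0.745)²(0.106)²/(2·1.17×10⁴) ≈ 4.27×10⁻²⁶ kg.

m ≈ 4.27×10⁻²⁶ kg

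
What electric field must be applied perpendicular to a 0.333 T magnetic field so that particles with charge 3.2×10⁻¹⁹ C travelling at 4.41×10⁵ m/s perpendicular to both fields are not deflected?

For straight-line motion qE = qvB, so E = vB.
E = 4.41×10⁵ × 0.333 = 1.47×10⁵ V/m.

E = 1.47×10⁵ V/m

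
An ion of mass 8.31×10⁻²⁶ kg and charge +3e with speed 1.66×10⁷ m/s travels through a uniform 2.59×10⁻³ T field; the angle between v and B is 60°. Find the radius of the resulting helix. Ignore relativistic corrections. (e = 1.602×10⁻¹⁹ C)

v⊥ = v sinθ = 1.66×10⁷·sin60° ≈ 1.438×10⁷ m/s.
r = m v⊥/(|q|B) = (8.31×10⁻²⁶)(1.438×10⁷)/((4.806×10⁻¹⁹)(2.59×10⁻³)) ≈ 960 m.

r ≈ 960 m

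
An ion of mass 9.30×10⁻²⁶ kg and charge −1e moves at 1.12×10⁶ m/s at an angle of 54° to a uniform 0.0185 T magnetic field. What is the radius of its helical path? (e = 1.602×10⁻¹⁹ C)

v⊥ = v sinθ = 1.12×10⁶·sin54° ≈ 9.061×10⁵ m/s.
r = m v⊥/(|q|B) = (9.30×10⁻²⁶)(9.061×10⁵)/((1.602×10⁻¹⁹)(0.0185)) ≈ 28.4 m.

r ≈ 28.4 m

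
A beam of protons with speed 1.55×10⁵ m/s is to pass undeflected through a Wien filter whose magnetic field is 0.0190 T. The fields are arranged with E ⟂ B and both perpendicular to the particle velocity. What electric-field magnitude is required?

For straight-line motion qE = qvB, so E = vB.
E = 1.55×10⁵ × 0.0190 = 2940 V/m.

E = 2940 V/m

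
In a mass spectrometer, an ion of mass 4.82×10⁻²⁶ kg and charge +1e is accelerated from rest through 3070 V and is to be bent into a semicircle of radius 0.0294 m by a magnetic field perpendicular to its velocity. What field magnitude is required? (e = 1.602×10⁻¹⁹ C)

v = √(2|q|V/m) = √(2·1.602×10⁻¹⁹·3070/4.82×10⁻²⁶) ≈ 1.429×10⁵ m/s.
B = mv/(|q|r) = (4.82×10⁻²⁶)(1.429×10⁵)/((1.602×10⁻¹⁹)(0.0294)) ≈ 1.46 T.

B ≈ 1.46 T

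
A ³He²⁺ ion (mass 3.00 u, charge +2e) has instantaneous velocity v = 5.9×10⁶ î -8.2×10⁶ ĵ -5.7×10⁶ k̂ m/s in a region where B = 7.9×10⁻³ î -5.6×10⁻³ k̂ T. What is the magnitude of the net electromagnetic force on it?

|F| ≈ 2.57×10⁻¹⁴ N

v×B = (4.59×10⁴, -1.20×10⁴, 6.48×10⁴) N/C.
F = q v×B = (3.204×10⁻¹⁹ C)·(4.59×10⁴, -1.20×10⁴, 6.48×10⁴) = (1.47×10⁻¹⁴, -3.84×10⁻¹⁵, 2.08×10⁻¹⁴) N.
|F| = 2.57×10⁻¹⁴ N.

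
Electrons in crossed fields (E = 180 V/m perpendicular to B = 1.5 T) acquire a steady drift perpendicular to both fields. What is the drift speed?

The E×B drift speed is v_d = E/B.
v_d = 180/1.5 = 120 m/s.

v_d ≈ 120 m/s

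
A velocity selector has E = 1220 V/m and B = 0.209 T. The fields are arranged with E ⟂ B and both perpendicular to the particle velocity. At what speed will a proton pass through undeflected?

v = 5840 m/s

For undeflected motion the electric and magnetic forces balance: qE = qvB.
v = E/B = 1220/0.209 = 5840 m/s.
The result is independent of the particle's charge and mass.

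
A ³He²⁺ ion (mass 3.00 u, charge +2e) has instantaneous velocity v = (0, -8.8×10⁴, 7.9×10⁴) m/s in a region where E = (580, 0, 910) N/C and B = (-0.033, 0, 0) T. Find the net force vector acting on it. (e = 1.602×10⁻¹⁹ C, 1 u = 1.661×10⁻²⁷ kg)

v×B = (0, -2610, -2900) N/C.
E + v×B = (580, -2610, -1990) N/C.
F = q(E + v×B) = (3.204×10⁻¹⁹ C)·(580, -2610, -1990) = (1.86×10⁻¹⁶, -8.35×10⁻¹⁶, -6.39×10⁻¹⁶) N.

F ≈ (1.86×10⁻¹⁶, -8.35×10⁻¹⁶, -6.39×10⁻¹⁶) N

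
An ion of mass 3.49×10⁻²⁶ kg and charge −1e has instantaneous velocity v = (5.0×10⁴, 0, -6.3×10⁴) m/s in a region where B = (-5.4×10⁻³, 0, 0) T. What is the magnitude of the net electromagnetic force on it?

v×B = (0, 340, 0) N/C.
F = q v×B = (−1.602×10⁻¹⁹ C)·(0, 340, 0) = (0, -5.45×10⁻¹⁷, 0) N.
|F| = 5.45×10⁻¹⁷ N.

|F| ≈ 5.45×10⁻¹⁷ N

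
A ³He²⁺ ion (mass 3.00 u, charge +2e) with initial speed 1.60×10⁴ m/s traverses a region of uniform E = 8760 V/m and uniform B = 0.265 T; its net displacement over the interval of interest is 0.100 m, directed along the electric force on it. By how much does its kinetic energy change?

ΔKE ≈ 2.81×10⁻¹⁶ J

The magnetic force is always ⟂ v and does no work; only the electric force changes KE.
ΔKE = F_E · d = |q|E d = (3.204×10⁻¹⁹)(8760)(0.100) ≈ 2.81×10⁻¹⁶ J.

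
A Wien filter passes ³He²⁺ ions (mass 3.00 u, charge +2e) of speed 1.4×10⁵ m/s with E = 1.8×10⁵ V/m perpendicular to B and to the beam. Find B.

B = 1.3 T

Balance of forces in the selector: qE = qvB ⇒ B = E/v.
B = 1.8×10⁵/1.4×10⁵ = 1.3 T.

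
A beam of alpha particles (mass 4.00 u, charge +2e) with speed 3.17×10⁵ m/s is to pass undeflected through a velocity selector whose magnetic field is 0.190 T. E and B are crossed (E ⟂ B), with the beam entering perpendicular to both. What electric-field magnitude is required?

E = 6.02×10⁴ V/m

For straight-line motion qE = qvB, so E = vB.
E = 3.17×10⁵ × 0.190 = 6.02×10⁴ V/m.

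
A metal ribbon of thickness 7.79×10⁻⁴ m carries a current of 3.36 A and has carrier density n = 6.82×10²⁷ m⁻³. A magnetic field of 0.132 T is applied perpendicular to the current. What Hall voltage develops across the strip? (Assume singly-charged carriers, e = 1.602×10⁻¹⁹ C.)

V_H = IB/(n e t).
V_H = (3.36)(0.132)/((6.82×10²⁷)(1.602×10⁻¹⁹)(7.79×10⁻⁴)) ≈ 5.21×10⁻⁷ V.

V_H ≈ 5.21×10⁻⁷ V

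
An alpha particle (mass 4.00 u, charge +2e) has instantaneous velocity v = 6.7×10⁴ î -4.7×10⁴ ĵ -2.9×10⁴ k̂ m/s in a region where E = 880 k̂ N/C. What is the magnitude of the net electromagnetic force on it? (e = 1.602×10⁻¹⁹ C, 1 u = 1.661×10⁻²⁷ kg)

Only an electric field acts, so F = qE = (3.204×10⁻¹⁹ C)·(0, 0, 880) = (0, 0, 2.82×10⁻¹⁶) N.
|F| = 2.82×10⁻¹⁶ N.

|F| ≈ 2.82×10⁻¹⁶ N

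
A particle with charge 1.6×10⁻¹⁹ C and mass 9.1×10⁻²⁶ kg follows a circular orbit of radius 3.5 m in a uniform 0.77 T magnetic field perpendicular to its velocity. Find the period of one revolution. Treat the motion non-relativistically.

T ≈ 4.6×10⁻⁶ s

The cyclotron period depends only on m, q, B: T = 2πm/(|q|B).
T = 2π(9.1×10⁻²⁶)/((1.6×10⁻¹⁹)(0.77)) ≈ 4.6×10⁻⁶ s.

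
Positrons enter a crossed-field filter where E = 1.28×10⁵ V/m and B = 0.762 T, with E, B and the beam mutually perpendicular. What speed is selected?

v = 1.68×10⁵ m/s

Straight-line motion ⇒ electric and magnetic forces cancel, so E = vB.
v = E/B = 1.28×10⁵/0.762 = 1.68×10⁵ m/s.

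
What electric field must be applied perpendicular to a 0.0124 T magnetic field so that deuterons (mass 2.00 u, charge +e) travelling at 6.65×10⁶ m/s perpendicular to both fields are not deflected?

For straight-line motion qE = qvB, so E = vB.
E = 6.65×10⁶ × 0.0124 = 8.25×10⁴ V/m.

E = 8.25×10⁴ V/m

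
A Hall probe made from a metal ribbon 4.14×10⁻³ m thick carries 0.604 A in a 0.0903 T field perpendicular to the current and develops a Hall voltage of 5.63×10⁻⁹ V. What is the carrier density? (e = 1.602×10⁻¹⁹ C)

From V_H = IB/(n e t), n = IB/(V_H e t).
n = (0.604)(0.0903)/((5.63×10⁻⁹)(1.602×10⁻¹⁹)(4.14×10⁻³)) ≈ 1.46×10²⁸ m⁻³.

n ≈ 1.46×10²⁸ m⁻³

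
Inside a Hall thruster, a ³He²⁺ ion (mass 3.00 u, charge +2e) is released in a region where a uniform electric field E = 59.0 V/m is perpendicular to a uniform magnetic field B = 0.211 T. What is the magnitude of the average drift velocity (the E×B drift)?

v_d ≈ 280 m/s

In crossed fields the guiding centre drifts at v_d = |E×B|/B² = E/B, independent of charge and mass.
v_d = 59.0/0.211 = 280 m/s.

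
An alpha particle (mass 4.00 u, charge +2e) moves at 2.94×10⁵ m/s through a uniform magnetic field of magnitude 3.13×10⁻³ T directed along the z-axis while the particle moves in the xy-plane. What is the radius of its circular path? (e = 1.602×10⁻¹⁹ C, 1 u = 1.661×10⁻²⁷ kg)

r ≈ 1.95 m

The magnetic force provides the centripetal force: |q|vB = mv²/r.
r = mv/(|q|B) = (6.644×10⁻²⁷)(2.94×10⁵)/((3.204×10⁻¹⁹)(3.13×10⁻³)) ≈ 1.95 m.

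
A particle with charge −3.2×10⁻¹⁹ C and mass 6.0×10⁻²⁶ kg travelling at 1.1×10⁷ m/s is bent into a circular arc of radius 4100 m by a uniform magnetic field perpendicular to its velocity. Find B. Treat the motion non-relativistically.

B ≈ 5.0×10⁻⁴ T

From |q|vB = mv²/r, B = mv/(|q|r).
B = (6.0×10⁻²⁶)(1.1×10⁷)/((3.2×10⁻¹⁹)(4100)) ≈ 5.0×10⁻⁴ T.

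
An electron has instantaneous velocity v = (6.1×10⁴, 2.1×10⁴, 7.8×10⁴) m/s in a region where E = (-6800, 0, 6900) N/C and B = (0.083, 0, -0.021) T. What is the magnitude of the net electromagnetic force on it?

|F| ≈ 1.89×10⁻¹⁵ N

v×B = (-441, 7760, -1740) N/C.
E + v×B = (-7240, 7760, 5160) N/C.
F = q(E + v×B) = (−1.602×10⁻¹⁹ C)·(-7240, 7760, 5160) = (1.16×10⁻¹⁵, -1.24×10⁻¹⁵, -8.26×10⁻¹⁶) N.
|F| = 1.89×10⁻¹⁵ N.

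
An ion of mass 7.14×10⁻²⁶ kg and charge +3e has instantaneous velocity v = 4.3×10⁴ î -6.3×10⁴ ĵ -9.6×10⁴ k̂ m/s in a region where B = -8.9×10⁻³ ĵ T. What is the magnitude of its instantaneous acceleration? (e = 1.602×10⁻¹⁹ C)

v×B = (-854, 0, -383) N/C.
F = q v×B = (4.806×10⁻¹⁹ C)·(-854, 0, -383) = (-4.11×10⁻¹⁶, 0, -1.84×10⁻¹⁶) N.
|a| = |F|/m = 4.499×10⁻¹⁶/7.14×10⁻²⁶ ≈ 6.30×10⁹ m/s².

|a| ≈ 6.30×10⁹ m/s²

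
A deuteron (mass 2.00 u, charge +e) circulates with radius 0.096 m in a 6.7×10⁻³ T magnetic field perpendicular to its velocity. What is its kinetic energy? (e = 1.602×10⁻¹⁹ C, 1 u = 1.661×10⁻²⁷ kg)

v = |q|Br/m, then KE = ½mv² = (qBr)²/(2m).
v = (1.602×10⁻¹⁹)(6.7×10⁻³)(0.096)/3.322×10⁻²⁷ ≈ 3.102×10⁴ m/s.
KE = ½(3.322×10⁻²⁷)(3.102×10⁴)² ≈ 1.6×10⁻¹⁸ J = 10 eV.

KE ≈ 10 eV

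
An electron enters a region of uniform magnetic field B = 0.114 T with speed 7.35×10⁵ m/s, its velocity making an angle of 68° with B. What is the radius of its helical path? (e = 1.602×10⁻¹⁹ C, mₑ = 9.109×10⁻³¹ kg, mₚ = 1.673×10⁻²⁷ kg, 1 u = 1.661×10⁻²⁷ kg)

r ≈ 3.40×10⁻⁵ m

v⊥ = v sinθ = 7.35×10⁵·sin68° ≈ 6.815×10⁵ m/s.
r = m v⊥/(|q|B) = (9.109×10⁻³¹)(6.815×10⁵)/((1.602×10⁻¹⁹)(0.114)) ≈ 3.40×10⁻⁵ m.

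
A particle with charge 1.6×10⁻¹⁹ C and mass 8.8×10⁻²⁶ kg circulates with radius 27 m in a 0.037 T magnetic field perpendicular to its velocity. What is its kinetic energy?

v = |q|Br/m, then KE = ½mv² = (qBr)²/(2m).
v = (1.6×10⁻¹⁹)(0.037)(27)/8.8×10⁻²⁶ ≈ 1.816×10⁶ m/s.
KE = ½(8.8×10⁻²⁶)(1.816×10⁶)² ≈ 1.5×10⁻¹³ J.

KE ≈ 1.5×10⁻¹³ J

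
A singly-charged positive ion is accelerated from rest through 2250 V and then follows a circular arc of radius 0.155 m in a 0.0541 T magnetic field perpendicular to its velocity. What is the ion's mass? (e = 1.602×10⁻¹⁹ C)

Combine |q|V = ½mv² and r = mv/(|q|B): eliminate v to get m = qB²r²/(2V).
m = (1.602×10⁻¹⁹)(0.0541)²(0.155)²/(2·2250) ≈ 2.50×10⁻²⁷ kg.

m ≈ 2.50×10⁻²⁷ kg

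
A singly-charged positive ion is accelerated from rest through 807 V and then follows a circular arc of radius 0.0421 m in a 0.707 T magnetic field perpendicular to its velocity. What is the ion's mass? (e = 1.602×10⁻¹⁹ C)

Combine |q|V = ½mv² and r = mv/(|q|B): eliminate v to get m = qB²r²/(2V).
m = (1.602×10⁻¹⁹)(0.707)²(0.0421)²/(2·807) ≈ 8.79×10⁻²⁶ kg.

m ≈ 8.79×10⁻²⁶ kg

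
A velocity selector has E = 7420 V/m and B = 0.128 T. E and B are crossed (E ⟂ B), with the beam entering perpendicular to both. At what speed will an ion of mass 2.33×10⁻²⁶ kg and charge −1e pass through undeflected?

For undeflected motion the electric and magnetic forces balance: qE = qvB.
v = E/B = 7420/0.128 = 5.80×10⁴ m/s.
The result is independent of the particle's charge and mass.

v = 5.80×10⁴ m/s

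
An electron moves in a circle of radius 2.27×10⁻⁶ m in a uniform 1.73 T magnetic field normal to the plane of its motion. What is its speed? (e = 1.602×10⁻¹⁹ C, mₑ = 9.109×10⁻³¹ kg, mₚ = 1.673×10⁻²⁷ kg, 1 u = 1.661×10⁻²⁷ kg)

v ≈ 6.91×10⁵ m/s

From |q|vB = mv²/r, v = |q|Br/m.
v = (1.602×10⁻¹⁹)(1.73)(2.27×10⁻⁶)/9.109×10⁻³¹ ≈ 6.91×10⁵ m/s.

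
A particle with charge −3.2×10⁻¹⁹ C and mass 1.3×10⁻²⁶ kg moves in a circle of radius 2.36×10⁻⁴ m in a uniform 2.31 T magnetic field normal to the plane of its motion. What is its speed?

From |q|vB = mv²/r, v = |q|Br/m.
v = (3.2×10⁻¹⁹)(2.31)(2.36×10⁻⁴)/1.3×10⁻²⁶ ≈ 1.34×10⁴ m/s.

v ≈ 1.34×10⁴ m/s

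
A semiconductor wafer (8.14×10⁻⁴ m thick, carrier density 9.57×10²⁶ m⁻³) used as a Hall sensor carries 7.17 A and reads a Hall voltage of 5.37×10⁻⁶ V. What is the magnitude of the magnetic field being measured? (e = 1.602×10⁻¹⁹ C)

B ≈ 0.0935 T

From V_H = IB/(n e t), B = V_H n e t / I.
B = (5.37×10⁻⁶)(9.57×10²⁶)(1.602×10⁻¹⁹)(8.14×10⁻⁴)/7.17 ≈ 0.0935 T.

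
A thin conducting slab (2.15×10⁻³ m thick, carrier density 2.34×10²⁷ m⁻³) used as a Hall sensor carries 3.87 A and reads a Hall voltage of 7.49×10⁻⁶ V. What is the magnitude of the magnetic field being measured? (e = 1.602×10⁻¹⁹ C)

From V_H = IB/(n e t), B = V_H n e t / I.
B = (7.49×10⁻⁶)(2.34×10²⁷)(1.602×10⁻¹⁹)(2.15×10⁻³)/3.87 ≈ 1.56 T.

B ≈ 1.56 T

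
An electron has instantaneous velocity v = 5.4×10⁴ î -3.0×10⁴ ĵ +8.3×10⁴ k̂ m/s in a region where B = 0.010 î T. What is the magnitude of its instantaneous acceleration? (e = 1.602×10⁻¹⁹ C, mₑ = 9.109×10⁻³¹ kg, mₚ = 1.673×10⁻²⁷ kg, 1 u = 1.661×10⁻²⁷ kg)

v×B = (0, 830, 300) N/C.
F = q v×B = (−1.602×10⁻¹⁹ C)·(0, 830, 300) = (0, -1.33×10⁻¹⁶, -4.81×10⁻¹⁷) N.
|a| = |F|/m = 1.414×10⁻¹⁶/9.109×10⁻³¹ ≈ 1.55×10¹⁴ m/s².

|a| ≈ 1.55×10¹⁴ m/s²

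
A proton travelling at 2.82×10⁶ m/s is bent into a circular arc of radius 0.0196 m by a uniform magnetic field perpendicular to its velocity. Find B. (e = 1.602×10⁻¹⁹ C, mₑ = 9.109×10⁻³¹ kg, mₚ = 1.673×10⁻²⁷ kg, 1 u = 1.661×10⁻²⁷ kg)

From |q|vB = mv²/r, B = mv/(|q|r).
B = (1.673×10⁻²⁷)(2.82×10⁶)/((1.602×10⁻¹⁹)(0.0196)) ≈ 1.50 T.

B ≈ 1.50 T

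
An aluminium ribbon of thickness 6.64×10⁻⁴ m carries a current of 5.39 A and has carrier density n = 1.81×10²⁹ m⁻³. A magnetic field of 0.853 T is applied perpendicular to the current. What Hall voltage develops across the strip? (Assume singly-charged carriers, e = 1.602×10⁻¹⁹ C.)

V_H ≈ 2.39×10⁻⁷ V

V_H = IB/(n e t).
V_H = (5.39)(0.853)/((1.81×10²⁹)(1.602×10⁻¹⁹)(6.64×10⁻⁴)) ≈ 2.39×10⁻⁷ V.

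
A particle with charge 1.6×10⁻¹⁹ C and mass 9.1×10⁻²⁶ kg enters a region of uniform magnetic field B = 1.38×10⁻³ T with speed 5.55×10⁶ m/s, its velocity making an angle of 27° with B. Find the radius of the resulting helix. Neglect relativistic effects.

r ≈ 1040 m

v⊥ = v sinθ = 5.55×10⁶·sin27° ≈ 2.520×10⁶ m/s.
r = m v⊥/(|q|B) = (9.1×10⁻²⁶)(2.520×10⁶)/((1.6×10⁻¹⁹)(1.38×10⁻³)) ≈ 1040 m.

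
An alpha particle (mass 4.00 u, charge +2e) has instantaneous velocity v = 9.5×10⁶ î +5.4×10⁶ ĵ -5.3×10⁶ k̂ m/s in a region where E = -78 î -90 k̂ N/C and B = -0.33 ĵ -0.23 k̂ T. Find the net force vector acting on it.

F ≈ (-9.58×10⁻¹³, 7.00×10⁻¹³, -1.00×10⁻¹²) N

v×B = (-2.99×10⁶, 2.18×10⁶, -3.14×10⁶) N/C.
E + v×B = (-2.99×10⁶, 2.18×10⁶, -3.14×10⁶) N/C.
F = q(E + v×B) = (3.204×10⁻¹⁹ C)·(-2.99×10⁶, 2.18×10⁶, -3.14×10⁶) = (-9.58×10⁻¹³, 7.00×10⁻¹³, -1.00×10⁻¹²) N.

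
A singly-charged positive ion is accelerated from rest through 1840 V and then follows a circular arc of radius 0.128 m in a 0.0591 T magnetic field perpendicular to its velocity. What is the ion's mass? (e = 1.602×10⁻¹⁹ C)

m ≈ 2.49×10⁻²⁷ kg

Combine |q|V = ½mv² and r = mv/(|q|B): eliminate v to get m = qB²r²/(2V).
m = (1.602×10⁻¹⁹)(0.0591)²(0.128)²/(2·1840) ≈ 2.49×10⁻²⁷ kg.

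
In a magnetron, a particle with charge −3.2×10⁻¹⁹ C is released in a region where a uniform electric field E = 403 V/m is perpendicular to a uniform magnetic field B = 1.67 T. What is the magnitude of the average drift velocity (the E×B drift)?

The E×B drift speed is v_d = E/B.
v_d = 403/1.67 = 241 m/s.

v_d ≈ 241 m/s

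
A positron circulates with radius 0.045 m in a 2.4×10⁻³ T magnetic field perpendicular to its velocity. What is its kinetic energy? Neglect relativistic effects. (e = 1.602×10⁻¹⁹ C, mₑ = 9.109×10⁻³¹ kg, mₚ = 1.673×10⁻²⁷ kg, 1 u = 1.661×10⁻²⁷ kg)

KE ≈ 1000 eV

v = |q|Br/m, then KE = ½mv² = (qBr)²/(2m).
v = (1.602×10⁻¹⁹)(2.4×10⁻³)(0.045)/9.109×10⁻³¹ ≈ 1.899×10⁷ m/s.
KE = ½(9.109×10⁻³¹)(1.899×10⁷)² ≈ 1.6×10⁻¹⁶ J = 1000 eV.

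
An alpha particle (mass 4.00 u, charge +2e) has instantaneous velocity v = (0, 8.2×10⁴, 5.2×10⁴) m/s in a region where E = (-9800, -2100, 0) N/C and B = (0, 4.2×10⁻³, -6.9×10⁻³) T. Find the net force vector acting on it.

v×B = (-784, 0, 0) N/C.
E + v×B = (-1.06×10⁴, -2100, 0) N/C.
F = q(E + v×B) = (3.204×10⁻¹⁹ C)·(-1.06×10⁴, -2100, 0) = (-3.39×10⁻¹⁵, -6.73×10⁻¹⁶, 0) N.

F ≈ (-3.39×10⁻¹⁵, -6.73×10⁻¹⁶, 0) N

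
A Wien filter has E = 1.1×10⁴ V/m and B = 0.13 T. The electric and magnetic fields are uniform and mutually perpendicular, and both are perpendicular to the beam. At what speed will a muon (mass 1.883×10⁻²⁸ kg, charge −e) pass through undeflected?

Zero net Lorentz force requires |qE| = |q v×B|, i.e. E = vB.
v = E/B = 1.1×10⁴/0.13 = 8.5×10⁴ m/s.

v = 8.5×10⁴ m/s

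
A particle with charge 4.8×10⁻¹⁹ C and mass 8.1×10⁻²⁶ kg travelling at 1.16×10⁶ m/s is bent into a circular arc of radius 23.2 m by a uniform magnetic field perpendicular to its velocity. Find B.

From |q|vB = mv²/r, B = mv/(|q|r).
B = (8.1×10⁻²⁶)(1.16×10⁶)/((4.8×10⁻¹⁹)(23.2)) ≈ 8.44×10⁻³ T.

B ≈ 8.44×10⁻³ T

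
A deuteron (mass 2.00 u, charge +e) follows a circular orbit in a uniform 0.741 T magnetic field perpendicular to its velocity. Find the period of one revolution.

T ≈ 1.76×10⁻⁷ s

The cyclotron period depends only on m, q, B: T = 2πm/(|q|B).
T = 2π(3.322×10⁻²⁷)/((1.602×10⁻¹⁹)(0.741)) ≈ 1.76×10⁻⁷ s.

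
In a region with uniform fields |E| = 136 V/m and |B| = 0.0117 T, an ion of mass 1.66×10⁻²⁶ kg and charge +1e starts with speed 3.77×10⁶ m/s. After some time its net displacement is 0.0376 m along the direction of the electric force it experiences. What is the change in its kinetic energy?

The magnetic force is always ⟂ v and does no work; only the electric force changes KE.
ΔKE = F_E · d = |q|E d = (1.602×10⁻¹⁹)(136)(0.0376) ≈ 8.19×10⁻¹⁹ J.

ΔKE ≈ 8.19×10⁻¹⁹ J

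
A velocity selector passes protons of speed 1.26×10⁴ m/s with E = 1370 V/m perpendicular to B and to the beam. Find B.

B = 0.109 T

Balance of forces in the selector: qE = qvB ⇒ B = E/v.
B = 1370/1.26×10⁴ = 0.109 T.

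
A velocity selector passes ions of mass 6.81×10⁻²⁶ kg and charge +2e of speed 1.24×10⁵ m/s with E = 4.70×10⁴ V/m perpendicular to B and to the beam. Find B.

B = 0.379 T

Balance of forces in the selector: qE = qvB ⇒ B = E/v.
B = 4.70×10⁴/1.24×10⁵ = 0.379 T.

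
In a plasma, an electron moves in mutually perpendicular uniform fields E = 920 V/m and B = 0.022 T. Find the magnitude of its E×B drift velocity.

v_d ≈ 4.2×10⁴ m/s

The E×B drift speed is v_d = E/B.
v_d = 920/0.022 = 4.2×10⁴ m/s.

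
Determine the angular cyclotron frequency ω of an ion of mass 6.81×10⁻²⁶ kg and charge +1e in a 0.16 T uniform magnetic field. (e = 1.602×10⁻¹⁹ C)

ω = |q|B/m.
ω = (1.602×10⁻¹⁹)(0.16)/6.81×10⁻²⁶ ≈ 3.8×10⁵ rad/s.

ω ≈ 3.8×10⁵ rad/s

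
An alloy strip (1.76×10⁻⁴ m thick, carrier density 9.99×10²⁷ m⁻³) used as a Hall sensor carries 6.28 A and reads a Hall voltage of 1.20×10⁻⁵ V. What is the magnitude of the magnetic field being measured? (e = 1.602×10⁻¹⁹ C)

B ≈ 0.538 T

From V_H = IB/(n e t), B = V_H n e t / I.
B = (1.20×10⁻⁵)(9.99×10²⁷)(1.602×10⁻¹⁹)(1.76×10⁻⁴)/6.28 ≈ 0.538 T.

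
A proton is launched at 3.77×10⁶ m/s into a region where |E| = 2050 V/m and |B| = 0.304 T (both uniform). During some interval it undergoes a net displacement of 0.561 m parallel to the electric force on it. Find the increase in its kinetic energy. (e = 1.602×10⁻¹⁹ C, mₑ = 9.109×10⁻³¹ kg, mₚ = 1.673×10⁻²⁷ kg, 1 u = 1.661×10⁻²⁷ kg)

The magnetic force is always ⟂ v and does no work; only the electric force changes KE.
ΔKE = F_E · d = |q|E d = (1.602×10⁻¹⁹)(2050)(0.561) ≈ 1.84×10⁻¹⁶ J.

ΔKE ≈ 1.84×10⁻¹⁶ J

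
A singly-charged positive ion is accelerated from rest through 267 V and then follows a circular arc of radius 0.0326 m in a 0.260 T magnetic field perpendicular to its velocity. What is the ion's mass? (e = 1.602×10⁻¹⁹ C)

Combine |q|V = ½mv² and r = mv/(|q|B): eliminate v to get m = qB²r²/(2V).
m = (1.602×10⁻¹⁹)(0.260)²(0.0326)²/(2·267) ≈ 2.16×10⁻²⁶ kg.

m ≈ 2.16×10⁻²⁶ kg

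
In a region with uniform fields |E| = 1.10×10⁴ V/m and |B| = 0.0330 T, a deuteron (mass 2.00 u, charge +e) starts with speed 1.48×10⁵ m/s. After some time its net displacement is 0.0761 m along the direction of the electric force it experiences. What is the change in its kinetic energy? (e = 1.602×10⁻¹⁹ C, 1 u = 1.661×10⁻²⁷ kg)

The magnetic force is always ⟂ v and does no work; only the electric force changes KE.
ΔKE = F_E · d = |q|E d = (1.602×10⁻¹⁹)(1.10×10⁴)(0.0761) ≈ 1.34×10⁻¹⁶ J.

ΔKE ≈ 1.34×10⁻¹⁶ J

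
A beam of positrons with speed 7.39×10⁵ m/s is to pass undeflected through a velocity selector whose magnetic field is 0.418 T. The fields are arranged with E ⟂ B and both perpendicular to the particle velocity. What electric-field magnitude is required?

For straight-line motion qE = qvB, so E = vB.
E = 7.39×10⁵ × 0.418 = 3.09×10⁵ V/m.

E = 3.09×10⁵ V/m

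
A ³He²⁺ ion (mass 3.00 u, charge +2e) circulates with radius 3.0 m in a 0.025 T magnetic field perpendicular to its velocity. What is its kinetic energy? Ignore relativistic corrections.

KE ≈ 5.8×10⁻¹⁴ J

v = |q|Br/m, then KE = ½mv² = (qBr)²/(2m).
v = (3.204×10⁻¹⁹)(0.025)(3.0)/4.983×10⁻²⁷ ≈ 4.822×10⁶ m/s.
KE = ½(4.983×10⁻²⁷)(4.822×10⁶)² ≈ 5.8×10⁻¹⁴ J.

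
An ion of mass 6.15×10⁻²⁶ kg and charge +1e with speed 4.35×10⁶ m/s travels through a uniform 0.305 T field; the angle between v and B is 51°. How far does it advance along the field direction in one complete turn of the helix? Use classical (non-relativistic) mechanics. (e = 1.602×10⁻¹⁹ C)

p ≈ 21.6 m

v∥ = v cosθ = 4.35×10⁶·cos51° ≈ 2.738×10⁶ m/s.
T = 2πm/(|q|B) = 2π(6.15×10⁻²⁶)/((1.602×10⁻¹⁹)(0.305)) ≈ 7.908×10⁻⁶ s.
pitch = v∥ T = (2.738×10⁶)(7.908×10⁻⁶) ≈ 21.6 m.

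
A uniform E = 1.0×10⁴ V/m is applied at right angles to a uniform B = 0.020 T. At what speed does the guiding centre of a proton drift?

v_d ≈ 5.0×10⁵ m/s

The E×B drift speed is v_d = E/B.
v_d = 1.0×10⁴/0.020 = 5.0×10⁵ m/s.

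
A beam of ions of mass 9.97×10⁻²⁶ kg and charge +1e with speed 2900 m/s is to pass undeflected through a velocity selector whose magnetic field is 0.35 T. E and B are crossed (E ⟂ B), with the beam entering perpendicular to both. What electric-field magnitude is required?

E = 1000 V/m

For straight-line motion qE = qvB, so E = vB.
E = 2900 × 0.35 = 1000 V/m.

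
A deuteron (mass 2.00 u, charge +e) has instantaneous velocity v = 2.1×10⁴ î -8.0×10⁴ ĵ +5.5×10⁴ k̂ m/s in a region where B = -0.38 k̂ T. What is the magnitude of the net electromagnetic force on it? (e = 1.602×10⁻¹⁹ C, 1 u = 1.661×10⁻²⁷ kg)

|F| ≈ 5.04×10⁻¹⁵ N

v×B = (3.04×10⁴, 7980, 0) N/C.
F = q v×B = (1.602×10⁻¹⁹ C)·(3.04×10⁴, 7980, 0) = (4.87×10⁻¹⁵, 1.28×10⁻¹⁵, 0) N.
|F| = 5.04×10⁻¹⁵ N.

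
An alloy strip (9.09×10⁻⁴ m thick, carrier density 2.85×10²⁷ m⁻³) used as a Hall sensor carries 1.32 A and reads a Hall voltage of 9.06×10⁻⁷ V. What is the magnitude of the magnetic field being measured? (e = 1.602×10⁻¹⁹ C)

B ≈ 0.285 T

From V_H = IB/(n e t), B = V_H n e t / I.
B = (9.06×10⁻⁷)(2.85×10²⁷)(1.602×10⁻¹⁹)(9.09×10⁻⁴)/1.32 ≈ 0.285 T.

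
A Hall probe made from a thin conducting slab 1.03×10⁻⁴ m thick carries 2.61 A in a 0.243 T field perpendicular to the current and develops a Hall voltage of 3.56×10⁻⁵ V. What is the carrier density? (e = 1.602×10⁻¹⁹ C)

n ≈ 1.08×10²⁷ m⁻³

From V_H = IB/(n e t), n = IB/(V_H e t).
n = (2.61)(0.243)/((3.56×10⁻⁵)(1.602×10⁻¹⁹)(1.03×10⁻⁴)) ≈ 1.08×10²⁷ m⁻³.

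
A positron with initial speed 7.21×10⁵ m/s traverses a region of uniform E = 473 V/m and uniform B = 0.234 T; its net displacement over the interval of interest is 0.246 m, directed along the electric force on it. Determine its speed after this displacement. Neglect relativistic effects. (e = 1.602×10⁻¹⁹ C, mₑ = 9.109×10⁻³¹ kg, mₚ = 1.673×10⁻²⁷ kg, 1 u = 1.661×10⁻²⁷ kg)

B does no work; ΔKE = |q|E d.
½mv_f² = ½mv₀² + |q|Ed = ½(9.109×10⁻³¹)(7.21×10⁵)² + (1.602×10⁻¹⁹)(473)(0.246) ≈ 2.368×10⁻¹⁹ J + 1.864×10⁻¹⁷ J ≈ 1.888×10⁻¹⁷ J.
v_f = √(2·1.888×10⁻¹⁷/9.109×10⁻³¹) ≈ 6.44×10⁶ m/s.

v_f ≈ 6.44×10⁶ m/s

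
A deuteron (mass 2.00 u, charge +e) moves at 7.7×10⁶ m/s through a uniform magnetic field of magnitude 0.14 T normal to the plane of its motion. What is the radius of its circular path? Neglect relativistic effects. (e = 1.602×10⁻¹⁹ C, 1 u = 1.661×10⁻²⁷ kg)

r ≈ 1.1 m

The magnetic force provides the centripetal force: |q|vB = mv²/r.
r = mv/(|q|B) = (3.322×10⁻²⁷)(7.7×10⁶)/((1.602×10⁻¹⁹)(0.14)) ≈ 1.1 m.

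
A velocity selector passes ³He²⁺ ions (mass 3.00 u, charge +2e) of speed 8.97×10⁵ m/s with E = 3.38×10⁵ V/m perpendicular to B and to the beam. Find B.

B = 0.377 T

Balance of forces in the selector: qE = qvB ⇒ B = E/v.
B = 3.38×10⁵/8.97×10⁵ = 0.377 T.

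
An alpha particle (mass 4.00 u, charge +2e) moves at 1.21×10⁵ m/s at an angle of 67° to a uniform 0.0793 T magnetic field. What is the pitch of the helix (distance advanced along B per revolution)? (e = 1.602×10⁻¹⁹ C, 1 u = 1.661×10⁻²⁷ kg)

p ≈ 0.0777 m

v∥ = v cosθ = 1.21×10⁵·cos67° ≈ 4.728×10⁴ m/s.
T = 2πm/(|q|B) = 2π(6.644×10⁻²⁷)/((3.204×10⁻¹⁹)(0.0793)) ≈ 1.643×10⁻⁶ s.
pitch = v∥ T = (4.728×10⁴)(1.643×10⁻⁶) ≈ 0.0777 m.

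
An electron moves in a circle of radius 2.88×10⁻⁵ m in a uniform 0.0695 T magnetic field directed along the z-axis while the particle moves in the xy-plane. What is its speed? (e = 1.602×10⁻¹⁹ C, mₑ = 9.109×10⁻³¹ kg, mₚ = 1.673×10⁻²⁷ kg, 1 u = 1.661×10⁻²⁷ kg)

From |q|vB = mv²/r, v = |q|Br/m.
v = (1.602×10⁻¹⁹)(0.0695)(2.88×10⁻⁵)/9.109×10⁻³¹ ≈ 3.52×10⁵ m/s.

v ≈ 3.52×10⁵ m/s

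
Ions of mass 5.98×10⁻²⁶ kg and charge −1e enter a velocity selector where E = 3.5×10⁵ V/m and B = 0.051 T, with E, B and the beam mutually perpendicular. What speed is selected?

v = 6.9×10⁶ m/s

For undeflected motion the electric and magnetic forces balance: qE = qvB.
v = E/B = 3.5×10⁵/0.051 = 6.9×10⁶ m/s.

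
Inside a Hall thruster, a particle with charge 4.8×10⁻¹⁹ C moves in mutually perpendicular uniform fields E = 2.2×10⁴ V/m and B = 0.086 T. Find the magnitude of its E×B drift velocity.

In crossed fields the guiding centre drifts at v_d = |E×B|/B² = E/B, independent of charge and mass.
v_d = 2.2×10⁴/0.086 = 2.6×10⁵ m/s.

v_d ≈ 2.6×10⁵ m/s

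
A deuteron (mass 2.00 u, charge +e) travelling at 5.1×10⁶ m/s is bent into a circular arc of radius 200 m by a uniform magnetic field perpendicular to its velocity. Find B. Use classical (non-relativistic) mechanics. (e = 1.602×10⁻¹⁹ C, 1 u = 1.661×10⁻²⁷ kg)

From |q|vB = mv²/r, B = mv/(|q|r).
B = (3.322×10⁻²⁷)(5.1×10⁶)/((1.602×10⁻¹⁹)(200)) ≈ 5.3×10⁻⁴ T.

B ≈ 5.3×10⁻⁴ T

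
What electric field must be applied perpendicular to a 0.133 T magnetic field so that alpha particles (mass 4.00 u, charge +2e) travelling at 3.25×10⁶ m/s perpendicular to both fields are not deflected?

E = 4.32×10⁵ V/m

For straight-line motion qE = qvB, so E = vB.
E = 3.25×10⁶ × 0.133 = 4.32×10⁵ V/m.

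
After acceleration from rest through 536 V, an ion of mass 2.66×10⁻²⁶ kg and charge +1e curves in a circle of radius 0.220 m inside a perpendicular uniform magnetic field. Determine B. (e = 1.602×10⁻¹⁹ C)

v = √(2|q|V/m) = √(2·1.602×10⁻¹⁹·536/2.66×10⁻²⁶) ≈ 8.035×10⁴ m/s.
B = mv/(|q|r) = (2.66×10⁻²⁶)(8.035×10⁴)/((1.602×10⁻¹⁹)(0.220)) ≈ 0.0606 T.

B ≈ 0.0606 T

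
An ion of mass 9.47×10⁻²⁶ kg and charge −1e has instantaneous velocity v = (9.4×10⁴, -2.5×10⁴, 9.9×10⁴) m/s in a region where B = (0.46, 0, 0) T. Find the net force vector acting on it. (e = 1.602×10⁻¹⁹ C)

F ≈ (0, -7.30×10⁻¹⁵, -1.84×10⁻¹⁵) N

v×B = (0, 4.55×10⁴, 1.15×10⁴) N/C.
F = q v×B = (−1.602×10⁻¹⁹ C)·(0, 4.55×10⁴, 1.15×10⁴) = (0, -7.30×10⁻¹⁵, -1.84×10⁻¹⁵) N.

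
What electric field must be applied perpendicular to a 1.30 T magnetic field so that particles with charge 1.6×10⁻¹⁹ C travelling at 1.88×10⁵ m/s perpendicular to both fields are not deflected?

For straight-line motion qE = qvB, so E = vB.
E = 1.88×10⁵ × 1.30 = 2.44×10⁵ V/m.

E = 2.44×10⁵ V/m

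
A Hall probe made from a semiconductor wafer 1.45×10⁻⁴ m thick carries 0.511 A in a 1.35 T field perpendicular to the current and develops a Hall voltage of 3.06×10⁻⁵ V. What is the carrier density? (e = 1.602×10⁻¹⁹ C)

From V_H = IB/(n e t), n = IB/(V_H e t).
n = (0.511)(1.35)/((3.06×10⁻⁵)(1.602×10⁻¹⁹)(1.45×10⁻⁴)) ≈ 9.71×10²⁶ m⁻³.

n ≈ 9.71×10²⁶ m⁻³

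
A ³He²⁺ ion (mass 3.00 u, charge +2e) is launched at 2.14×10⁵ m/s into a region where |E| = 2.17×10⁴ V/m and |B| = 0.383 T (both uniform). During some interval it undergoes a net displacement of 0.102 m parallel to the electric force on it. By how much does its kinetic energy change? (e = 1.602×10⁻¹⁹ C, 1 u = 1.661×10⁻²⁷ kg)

ΔKE ≈ 7.09×10⁻¹⁶ J

The magnetic force is always ⟂ v and does no work; only the electric force changes KE.
ΔKE = F_E · d = |q|E d = (3.204×10⁻¹⁹)(2.17×10⁴)(0.102) ≈ 7.09×10⁻¹⁶ J.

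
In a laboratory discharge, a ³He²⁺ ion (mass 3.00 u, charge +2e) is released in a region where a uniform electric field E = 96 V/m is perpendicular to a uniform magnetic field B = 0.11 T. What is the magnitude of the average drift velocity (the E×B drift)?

v_d ≈ 870 m/s

In crossed fields the guiding centre drifts at v_d = |E×B|/B² = E/B, independent of charge and mass.
v_d = 96/0.11 = 870 m/s.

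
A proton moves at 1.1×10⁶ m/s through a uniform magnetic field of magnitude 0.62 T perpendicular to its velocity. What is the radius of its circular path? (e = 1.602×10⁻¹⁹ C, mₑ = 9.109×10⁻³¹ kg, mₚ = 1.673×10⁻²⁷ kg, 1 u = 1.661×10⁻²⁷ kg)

The magnetic force provides the centripetal force: |q|vB = mv²/r.
r = mv/(|q|B) = (1.673×10⁻²⁷)(1.1×10⁶)/((1.602×10⁻¹⁹)(0.62)) ≈ 0.019 m.

r ≈ 0.019 m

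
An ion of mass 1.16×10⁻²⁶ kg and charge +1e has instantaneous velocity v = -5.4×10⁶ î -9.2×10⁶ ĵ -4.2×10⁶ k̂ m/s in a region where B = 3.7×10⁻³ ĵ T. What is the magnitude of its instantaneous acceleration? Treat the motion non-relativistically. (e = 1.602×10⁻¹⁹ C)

|a| ≈ 3.50×10¹¹ m/s²

v×B = (1.55×10⁴, 0, -2.00×10⁴) N/C.
F = q v×B = (1.602×10⁻¹⁹ C)·(1.55×10⁴, 0, -2.00×10⁴) = (2.49×10⁻¹⁵, 0, -3.20×10⁻¹⁵) N.
|a| = |F|/m = 4.055×10⁻¹⁵/1.16×10⁻²⁶ ≈ 3.50×10¹¹ m/s².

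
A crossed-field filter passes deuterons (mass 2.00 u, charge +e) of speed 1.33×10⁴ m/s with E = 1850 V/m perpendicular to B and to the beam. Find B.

Balance of forces in the selector: qE = qvB ⇒ B = E/v.
B = 1850/1.33×10⁴ = 0.139 T.

B = 0.139 T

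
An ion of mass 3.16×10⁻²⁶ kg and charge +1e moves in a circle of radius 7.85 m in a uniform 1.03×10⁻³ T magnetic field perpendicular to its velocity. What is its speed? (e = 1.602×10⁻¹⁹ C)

v ≈ 4.10×10⁴ m/s

From |q|vB = mv²/r, v = |q|Br/m.
v = (1.602×10⁻¹⁹)(1.03×10⁻³)(7.85)/3.16×10⁻²⁶ ≈ 4.10×10⁴ m/s.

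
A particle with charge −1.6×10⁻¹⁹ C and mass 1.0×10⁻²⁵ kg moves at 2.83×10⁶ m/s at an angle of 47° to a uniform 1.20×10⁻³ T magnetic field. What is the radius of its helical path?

r ≈ 1080 m

v⊥ = v sinθ = 2.83×10⁶·sin47° ≈ 2.070×10⁶ m/s.
r = m v⊥/(|q|B) = (1.0×10⁻²⁵)(2.070×10⁶)/((1.6×10⁻¹⁹)(1.20×10⁻³)) ≈ 1080 m.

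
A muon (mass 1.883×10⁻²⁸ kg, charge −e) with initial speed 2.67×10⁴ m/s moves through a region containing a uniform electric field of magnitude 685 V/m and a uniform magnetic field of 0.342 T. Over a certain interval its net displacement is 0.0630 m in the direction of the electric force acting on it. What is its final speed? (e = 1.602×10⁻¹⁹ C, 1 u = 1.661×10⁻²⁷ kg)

v_f ≈ 2.72×10⁵ m/s

B does no work; ΔKE = |q|E d.
½mv_f² = ½mv₀² + |q|Ed = ½(1.883×10⁻²⁸)(2.67×10⁴)² + (1.602×10⁻¹⁹)(685)(0.0630) ≈ 6.712×10⁻²⁰ J + 6.913×10⁻¹⁸ J ≈ 6.981×10⁻¹⁸ J.
v_f = √(2·6.981×10⁻¹⁸/1.883×10⁻²⁸) ≈ 2.72×10⁵ m/s.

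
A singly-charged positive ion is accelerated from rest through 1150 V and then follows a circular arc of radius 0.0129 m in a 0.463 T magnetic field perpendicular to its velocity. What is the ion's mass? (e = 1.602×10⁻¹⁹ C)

m ≈ 2.48×10⁻²⁷ kg

Combine |q|V = ½mv² and r = mv/(|q|B): eliminate v to get m = qB²r²/(2V).
m = (1.602×10⁻¹⁹)(0.463)²(0.0129)²/(2·1150) ≈ 2.48×10⁻²⁷ kg.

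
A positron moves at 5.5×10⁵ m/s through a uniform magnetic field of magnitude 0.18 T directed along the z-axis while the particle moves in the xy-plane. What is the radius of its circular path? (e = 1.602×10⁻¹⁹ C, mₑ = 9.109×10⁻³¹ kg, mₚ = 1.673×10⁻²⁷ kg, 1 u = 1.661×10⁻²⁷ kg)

The magnetic force provides the centripetal force: |q|vB = mv²/r.
r = mv/(|q|B) = (9.109×10⁻³¹)(5.5×10⁵)/((1.602×10⁻¹⁹)(0.18)) ≈ 1.7×10⁻⁵ m.

r ≈ 1.7×10⁻⁵ m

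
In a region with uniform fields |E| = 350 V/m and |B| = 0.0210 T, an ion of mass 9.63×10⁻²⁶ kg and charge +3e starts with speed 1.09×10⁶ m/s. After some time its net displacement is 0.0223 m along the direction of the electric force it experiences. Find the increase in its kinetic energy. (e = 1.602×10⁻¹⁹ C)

The magnetic force is always ⟂ v and does no work; only the electric force changes KE.
ΔKE = F_E · d = |q|E d = (4.806×10⁻¹⁹)(350)(0.0223) ≈ 3.75×10⁻¹⁸ J.

ΔKE ≈ 3.75×10⁻¹⁸ J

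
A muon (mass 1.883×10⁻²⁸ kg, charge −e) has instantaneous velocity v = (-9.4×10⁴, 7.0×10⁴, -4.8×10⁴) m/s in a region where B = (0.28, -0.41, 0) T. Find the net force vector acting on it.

F ≈ (3.15×10⁻¹⁵, 2.15×10⁻¹⁵, -3.03×10⁻¹⁵) N

v×B = (-1.97×10⁴, -1.34×10⁴, 1.89×10⁴) N/C.
F = q v×B = (−1.602×10⁻¹⁹ C)·(-1.97×10⁴, -1.34×10⁴, 1.89×10⁴) = (3.15×10⁻¹⁵, 2.15×10⁻¹⁵, -3.03×10⁻¹⁵) N.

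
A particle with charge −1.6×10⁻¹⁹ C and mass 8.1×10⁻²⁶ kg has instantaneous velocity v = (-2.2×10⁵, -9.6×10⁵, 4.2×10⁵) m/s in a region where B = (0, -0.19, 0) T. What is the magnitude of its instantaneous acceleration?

|a| ≈ 1.78×10¹¹ m/s²

v×B = (7.98×10⁴, 0, 4.18×10⁴) N/C.
F = q v×B = (−1.6×10⁻¹⁹ C)·(7.98×10⁴, 0, 4.18×10⁴) = (-1.28×10⁻¹⁴, 0, -6.69×10⁻¹⁵) N.
|a| = |F|/m = 1.441×10⁻¹⁴/8.1×10⁻²⁶ ≈ 1.78×10¹¹ m/s².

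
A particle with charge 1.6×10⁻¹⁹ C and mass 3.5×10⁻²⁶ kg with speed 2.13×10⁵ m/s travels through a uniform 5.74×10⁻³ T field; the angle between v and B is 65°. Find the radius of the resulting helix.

r ≈ 7.36 m

v⊥ = v sinθ = 2.13×10⁵·sin65° ≈ 1.930×10⁵ m/s.
r = m v⊥/(|q|B) = (3.5×10⁻²⁶)(1.930×10⁵)/((1.6×10⁻¹⁹)(5.74×10⁻³)) ≈ 7.36 m.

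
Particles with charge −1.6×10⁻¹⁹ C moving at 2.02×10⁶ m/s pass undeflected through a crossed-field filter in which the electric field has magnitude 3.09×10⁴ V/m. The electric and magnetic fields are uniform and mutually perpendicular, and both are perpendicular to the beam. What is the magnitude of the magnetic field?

B = 0.0153 T

Balance of forces in the selector: qE = qvB ⇒ B = E/v.
B = 3.09×10⁴/2.02×10⁶ = 0.0153 T.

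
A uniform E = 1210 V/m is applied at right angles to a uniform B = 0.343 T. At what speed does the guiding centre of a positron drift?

v_d ≈ 3530 m/s

The E×B drift speed is v_d = E/B.
v_d = 1210/0.343 = 3530 m/s.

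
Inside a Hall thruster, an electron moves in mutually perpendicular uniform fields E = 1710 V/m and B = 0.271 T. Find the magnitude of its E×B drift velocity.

In crossed fields the guiding centre drifts at v_d = |E×B|/B² = E/B, independent of charge and mass.
v_d = 1710/0.271 = 6310 m/s.

v_d ≈ 6310 m/s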